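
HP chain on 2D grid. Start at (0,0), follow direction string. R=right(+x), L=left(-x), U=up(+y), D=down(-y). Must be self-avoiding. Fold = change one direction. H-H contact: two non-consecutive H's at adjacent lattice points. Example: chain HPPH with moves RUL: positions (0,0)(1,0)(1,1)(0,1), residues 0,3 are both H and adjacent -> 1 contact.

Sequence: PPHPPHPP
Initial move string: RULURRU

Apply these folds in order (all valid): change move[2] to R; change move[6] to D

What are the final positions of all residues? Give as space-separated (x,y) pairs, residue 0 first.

Initial moves: RULURRU
Fold: move[2]->R => RURURRU (positions: [(0, 0), (1, 0), (1, 1), (2, 1), (2, 2), (3, 2), (4, 2), (4, 3)])
Fold: move[6]->D => RURURRD (positions: [(0, 0), (1, 0), (1, 1), (2, 1), (2, 2), (3, 2), (4, 2), (4, 1)])

Answer: (0,0) (1,0) (1,1) (2,1) (2,2) (3,2) (4,2) (4,1)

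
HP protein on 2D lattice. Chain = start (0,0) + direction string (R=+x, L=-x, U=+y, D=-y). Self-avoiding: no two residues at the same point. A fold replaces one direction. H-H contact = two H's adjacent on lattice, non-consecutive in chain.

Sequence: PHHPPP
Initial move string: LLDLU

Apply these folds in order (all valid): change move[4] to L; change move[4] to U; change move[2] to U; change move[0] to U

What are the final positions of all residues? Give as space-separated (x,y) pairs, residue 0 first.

Answer: (0,0) (0,1) (-1,1) (-1,2) (-2,2) (-2,3)

Derivation:
Initial moves: LLDLU
Fold: move[4]->L => LLDLL (positions: [(0, 0), (-1, 0), (-2, 0), (-2, -1), (-3, -1), (-4, -1)])
Fold: move[4]->U => LLDLU (positions: [(0, 0), (-1, 0), (-2, 0), (-2, -1), (-3, -1), (-3, 0)])
Fold: move[2]->U => LLULU (positions: [(0, 0), (-1, 0), (-2, 0), (-2, 1), (-3, 1), (-3, 2)])
Fold: move[0]->U => ULULU (positions: [(0, 0), (0, 1), (-1, 1), (-1, 2), (-2, 2), (-2, 3)])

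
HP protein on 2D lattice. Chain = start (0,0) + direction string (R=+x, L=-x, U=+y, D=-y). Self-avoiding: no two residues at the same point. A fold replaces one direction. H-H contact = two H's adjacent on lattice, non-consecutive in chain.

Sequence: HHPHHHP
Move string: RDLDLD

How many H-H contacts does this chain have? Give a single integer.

Answer: 1

Derivation:
Positions: [(0, 0), (1, 0), (1, -1), (0, -1), (0, -2), (-1, -2), (-1, -3)]
H-H contact: residue 0 @(0,0) - residue 3 @(0, -1)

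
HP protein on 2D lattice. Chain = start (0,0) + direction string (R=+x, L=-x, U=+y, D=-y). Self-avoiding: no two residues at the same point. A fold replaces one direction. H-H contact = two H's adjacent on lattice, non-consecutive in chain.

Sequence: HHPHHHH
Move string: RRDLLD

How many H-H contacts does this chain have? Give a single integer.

Answer: 2

Derivation:
Positions: [(0, 0), (1, 0), (2, 0), (2, -1), (1, -1), (0, -1), (0, -2)]
H-H contact: residue 0 @(0,0) - residue 5 @(0, -1)
H-H contact: residue 1 @(1,0) - residue 4 @(1, -1)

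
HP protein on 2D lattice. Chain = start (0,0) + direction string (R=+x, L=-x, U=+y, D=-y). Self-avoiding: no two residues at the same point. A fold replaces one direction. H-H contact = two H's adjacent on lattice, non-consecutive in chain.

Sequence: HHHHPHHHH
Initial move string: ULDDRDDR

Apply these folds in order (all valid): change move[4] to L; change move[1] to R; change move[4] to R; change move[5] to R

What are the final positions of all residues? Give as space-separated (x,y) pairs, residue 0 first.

Answer: (0,0) (0,1) (1,1) (1,0) (1,-1) (2,-1) (3,-1) (3,-2) (4,-2)

Derivation:
Initial moves: ULDDRDDR
Fold: move[4]->L => ULDDLDDR (positions: [(0, 0), (0, 1), (-1, 1), (-1, 0), (-1, -1), (-2, -1), (-2, -2), (-2, -3), (-1, -3)])
Fold: move[1]->R => URDDLDDR (positions: [(0, 0), (0, 1), (1, 1), (1, 0), (1, -1), (0, -1), (0, -2), (0, -3), (1, -3)])
Fold: move[4]->R => URDDRDDR (positions: [(0, 0), (0, 1), (1, 1), (1, 0), (1, -1), (2, -1), (2, -2), (2, -3), (3, -3)])
Fold: move[5]->R => URDDRRDR (positions: [(0, 0), (0, 1), (1, 1), (1, 0), (1, -1), (2, -1), (3, -1), (3, -2), (4, -2)])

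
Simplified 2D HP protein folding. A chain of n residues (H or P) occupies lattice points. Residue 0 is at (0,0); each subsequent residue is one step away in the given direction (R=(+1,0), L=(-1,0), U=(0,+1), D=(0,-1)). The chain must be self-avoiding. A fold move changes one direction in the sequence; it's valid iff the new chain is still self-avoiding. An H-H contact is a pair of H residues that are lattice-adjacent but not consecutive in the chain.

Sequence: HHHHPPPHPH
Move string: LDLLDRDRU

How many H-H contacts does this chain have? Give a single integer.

Answer: 1

Derivation:
Positions: [(0, 0), (-1, 0), (-1, -1), (-2, -1), (-3, -1), (-3, -2), (-2, -2), (-2, -3), (-1, -3), (-1, -2)]
H-H contact: residue 2 @(-1,-1) - residue 9 @(-1, -2)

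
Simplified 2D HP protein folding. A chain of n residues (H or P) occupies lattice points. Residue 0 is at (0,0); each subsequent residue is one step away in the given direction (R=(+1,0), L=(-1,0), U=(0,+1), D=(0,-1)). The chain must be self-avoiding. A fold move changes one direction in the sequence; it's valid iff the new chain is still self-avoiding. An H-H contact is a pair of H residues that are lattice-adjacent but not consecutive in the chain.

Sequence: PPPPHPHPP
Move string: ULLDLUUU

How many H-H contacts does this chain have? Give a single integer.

Answer: 0

Derivation:
Positions: [(0, 0), (0, 1), (-1, 1), (-2, 1), (-2, 0), (-3, 0), (-3, 1), (-3, 2), (-3, 3)]
No H-H contacts found.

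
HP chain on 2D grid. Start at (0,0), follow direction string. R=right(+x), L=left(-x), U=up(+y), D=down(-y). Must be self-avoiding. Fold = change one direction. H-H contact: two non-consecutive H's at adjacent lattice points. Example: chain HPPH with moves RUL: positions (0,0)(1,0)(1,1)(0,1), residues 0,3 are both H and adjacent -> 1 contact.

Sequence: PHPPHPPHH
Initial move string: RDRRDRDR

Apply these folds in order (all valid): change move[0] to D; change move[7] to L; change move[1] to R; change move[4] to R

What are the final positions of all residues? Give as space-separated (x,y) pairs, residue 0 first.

Answer: (0,0) (0,-1) (1,-1) (2,-1) (3,-1) (4,-1) (5,-1) (5,-2) (4,-2)

Derivation:
Initial moves: RDRRDRDR
Fold: move[0]->D => DDRRDRDR (positions: [(0, 0), (0, -1), (0, -2), (1, -2), (2, -2), (2, -3), (3, -3), (3, -4), (4, -4)])
Fold: move[7]->L => DDRRDRDL (positions: [(0, 0), (0, -1), (0, -2), (1, -2), (2, -2), (2, -3), (3, -3), (3, -4), (2, -4)])
Fold: move[1]->R => DRRRDRDL (positions: [(0, 0), (0, -1), (1, -1), (2, -1), (3, -1), (3, -2), (4, -2), (4, -3), (3, -3)])
Fold: move[4]->R => DRRRRRDL (positions: [(0, 0), (0, -1), (1, -1), (2, -1), (3, -1), (4, -1), (5, -1), (5, -2), (4, -2)])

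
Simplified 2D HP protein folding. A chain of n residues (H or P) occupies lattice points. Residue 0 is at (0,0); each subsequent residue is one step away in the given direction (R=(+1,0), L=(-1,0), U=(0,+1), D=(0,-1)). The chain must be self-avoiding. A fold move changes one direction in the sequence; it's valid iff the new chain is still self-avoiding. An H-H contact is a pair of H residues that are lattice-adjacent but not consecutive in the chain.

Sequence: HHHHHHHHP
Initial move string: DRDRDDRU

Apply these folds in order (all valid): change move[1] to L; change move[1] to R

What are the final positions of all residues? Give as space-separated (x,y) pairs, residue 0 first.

Answer: (0,0) (0,-1) (1,-1) (1,-2) (2,-2) (2,-3) (2,-4) (3,-4) (3,-3)

Derivation:
Initial moves: DRDRDDRU
Fold: move[1]->L => DLDRDDRU (positions: [(0, 0), (0, -1), (-1, -1), (-1, -2), (0, -2), (0, -3), (0, -4), (1, -4), (1, -3)])
Fold: move[1]->R => DRDRDDRU (positions: [(0, 0), (0, -1), (1, -1), (1, -2), (2, -2), (2, -3), (2, -4), (3, -4), (3, -3)])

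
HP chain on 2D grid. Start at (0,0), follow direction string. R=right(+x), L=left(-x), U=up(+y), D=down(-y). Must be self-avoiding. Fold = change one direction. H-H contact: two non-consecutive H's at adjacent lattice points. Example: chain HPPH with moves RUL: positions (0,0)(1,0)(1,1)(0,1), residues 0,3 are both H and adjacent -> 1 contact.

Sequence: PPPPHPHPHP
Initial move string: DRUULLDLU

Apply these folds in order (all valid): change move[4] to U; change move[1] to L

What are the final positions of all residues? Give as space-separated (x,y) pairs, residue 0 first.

Initial moves: DRUULLDLU
Fold: move[4]->U => DRUUULDLU (positions: [(0, 0), (0, -1), (1, -1), (1, 0), (1, 1), (1, 2), (0, 2), (0, 1), (-1, 1), (-1, 2)])
Fold: move[1]->L => DLUUULDLU (positions: [(0, 0), (0, -1), (-1, -1), (-1, 0), (-1, 1), (-1, 2), (-2, 2), (-2, 1), (-3, 1), (-3, 2)])

Answer: (0,0) (0,-1) (-1,-1) (-1,0) (-1,1) (-1,2) (-2,2) (-2,1) (-3,1) (-3,2)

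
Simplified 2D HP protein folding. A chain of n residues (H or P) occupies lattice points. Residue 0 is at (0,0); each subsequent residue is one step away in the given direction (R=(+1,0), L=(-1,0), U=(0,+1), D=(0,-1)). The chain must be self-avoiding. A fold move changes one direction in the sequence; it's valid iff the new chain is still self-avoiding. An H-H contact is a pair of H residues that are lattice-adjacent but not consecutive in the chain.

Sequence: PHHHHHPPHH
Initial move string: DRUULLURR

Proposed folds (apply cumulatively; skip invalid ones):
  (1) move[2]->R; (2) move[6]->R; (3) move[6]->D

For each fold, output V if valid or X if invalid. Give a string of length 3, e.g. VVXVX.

Answer: XXX

Derivation:
Initial: DRUULLURR -> [(0, 0), (0, -1), (1, -1), (1, 0), (1, 1), (0, 1), (-1, 1), (-1, 2), (0, 2), (1, 2)]
Fold 1: move[2]->R => DRRULLURR INVALID (collision), skipped
Fold 2: move[6]->R => DRUULLRRR INVALID (collision), skipped
Fold 3: move[6]->D => DRUULLDRR INVALID (collision), skipped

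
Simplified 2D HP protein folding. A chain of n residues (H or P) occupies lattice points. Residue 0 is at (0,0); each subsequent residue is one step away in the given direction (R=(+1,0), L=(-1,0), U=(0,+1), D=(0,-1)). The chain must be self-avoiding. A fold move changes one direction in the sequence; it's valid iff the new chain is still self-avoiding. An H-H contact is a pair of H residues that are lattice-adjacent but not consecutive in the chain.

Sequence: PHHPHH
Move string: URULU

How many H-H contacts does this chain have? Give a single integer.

Answer: 1

Derivation:
Positions: [(0, 0), (0, 1), (1, 1), (1, 2), (0, 2), (0, 3)]
H-H contact: residue 1 @(0,1) - residue 4 @(0, 2)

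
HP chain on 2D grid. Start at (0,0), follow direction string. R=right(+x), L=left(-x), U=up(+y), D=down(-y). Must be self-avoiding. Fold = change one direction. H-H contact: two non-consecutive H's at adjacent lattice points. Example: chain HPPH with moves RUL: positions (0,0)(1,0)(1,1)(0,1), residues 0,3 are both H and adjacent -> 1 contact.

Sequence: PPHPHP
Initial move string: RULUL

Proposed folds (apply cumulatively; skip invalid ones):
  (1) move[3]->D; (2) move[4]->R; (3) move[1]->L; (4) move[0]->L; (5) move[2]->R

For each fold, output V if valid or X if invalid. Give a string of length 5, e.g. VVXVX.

Initial: RULUL -> [(0, 0), (1, 0), (1, 1), (0, 1), (0, 2), (-1, 2)]
Fold 1: move[3]->D => RULDL INVALID (collision), skipped
Fold 2: move[4]->R => RULUR VALID
Fold 3: move[1]->L => RLLUR INVALID (collision), skipped
Fold 4: move[0]->L => LULUR VALID
Fold 5: move[2]->R => LURUR VALID

Answer: XVXVV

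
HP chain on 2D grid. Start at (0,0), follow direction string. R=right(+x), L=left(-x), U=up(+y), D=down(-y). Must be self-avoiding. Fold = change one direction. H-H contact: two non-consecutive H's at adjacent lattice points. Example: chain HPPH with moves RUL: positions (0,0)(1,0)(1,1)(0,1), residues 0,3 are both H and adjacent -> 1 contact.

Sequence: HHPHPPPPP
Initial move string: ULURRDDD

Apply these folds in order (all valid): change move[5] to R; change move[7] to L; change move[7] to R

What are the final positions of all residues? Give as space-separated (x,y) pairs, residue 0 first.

Initial moves: ULURRDDD
Fold: move[5]->R => ULURRRDD (positions: [(0, 0), (0, 1), (-1, 1), (-1, 2), (0, 2), (1, 2), (2, 2), (2, 1), (2, 0)])
Fold: move[7]->L => ULURRRDL (positions: [(0, 0), (0, 1), (-1, 1), (-1, 2), (0, 2), (1, 2), (2, 2), (2, 1), (1, 1)])
Fold: move[7]->R => ULURRRDR (positions: [(0, 0), (0, 1), (-1, 1), (-1, 2), (0, 2), (1, 2), (2, 2), (2, 1), (3, 1)])

Answer: (0,0) (0,1) (-1,1) (-1,2) (0,2) (1,2) (2,2) (2,1) (3,1)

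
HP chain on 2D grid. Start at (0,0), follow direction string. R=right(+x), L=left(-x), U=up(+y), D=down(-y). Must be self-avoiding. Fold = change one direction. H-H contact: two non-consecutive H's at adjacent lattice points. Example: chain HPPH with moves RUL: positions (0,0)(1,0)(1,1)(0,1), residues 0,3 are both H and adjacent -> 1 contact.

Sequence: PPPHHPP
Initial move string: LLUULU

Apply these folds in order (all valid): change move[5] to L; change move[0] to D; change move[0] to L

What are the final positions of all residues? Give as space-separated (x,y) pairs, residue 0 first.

Initial moves: LLUULU
Fold: move[5]->L => LLUULL (positions: [(0, 0), (-1, 0), (-2, 0), (-2, 1), (-2, 2), (-3, 2), (-4, 2)])
Fold: move[0]->D => DLUULL (positions: [(0, 0), (0, -1), (-1, -1), (-1, 0), (-1, 1), (-2, 1), (-3, 1)])
Fold: move[0]->L => LLUULL (positions: [(0, 0), (-1, 0), (-2, 0), (-2, 1), (-2, 2), (-3, 2), (-4, 2)])

Answer: (0,0) (-1,0) (-2,0) (-2,1) (-2,2) (-3,2) (-4,2)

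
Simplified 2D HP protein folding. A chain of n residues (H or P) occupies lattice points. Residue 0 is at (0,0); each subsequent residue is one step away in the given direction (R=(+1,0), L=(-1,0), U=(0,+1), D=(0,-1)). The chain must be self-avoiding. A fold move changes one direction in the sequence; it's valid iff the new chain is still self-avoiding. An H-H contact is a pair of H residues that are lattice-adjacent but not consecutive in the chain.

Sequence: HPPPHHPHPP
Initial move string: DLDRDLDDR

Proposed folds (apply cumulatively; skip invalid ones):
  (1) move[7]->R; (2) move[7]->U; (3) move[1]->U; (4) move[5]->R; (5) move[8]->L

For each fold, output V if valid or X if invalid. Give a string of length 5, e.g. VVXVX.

Initial: DLDRDLDDR -> [(0, 0), (0, -1), (-1, -1), (-1, -2), (0, -2), (0, -3), (-1, -3), (-1, -4), (-1, -5), (0, -5)]
Fold 1: move[7]->R => DLDRDLDRR VALID
Fold 2: move[7]->U => DLDRDLDUR INVALID (collision), skipped
Fold 3: move[1]->U => DUDRDLDRR INVALID (collision), skipped
Fold 4: move[5]->R => DLDRDRDRR VALID
Fold 5: move[8]->L => DLDRDRDRL INVALID (collision), skipped

Answer: VXXVX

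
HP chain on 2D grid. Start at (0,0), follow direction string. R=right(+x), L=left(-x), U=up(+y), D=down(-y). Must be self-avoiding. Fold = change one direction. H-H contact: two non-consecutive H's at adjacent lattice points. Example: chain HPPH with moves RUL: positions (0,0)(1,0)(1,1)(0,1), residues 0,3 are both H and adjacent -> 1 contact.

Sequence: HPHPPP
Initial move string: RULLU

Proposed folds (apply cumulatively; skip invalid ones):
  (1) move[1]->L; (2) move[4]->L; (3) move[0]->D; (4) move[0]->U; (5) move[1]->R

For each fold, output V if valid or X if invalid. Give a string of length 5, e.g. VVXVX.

Answer: XVXVX

Derivation:
Initial: RULLU -> [(0, 0), (1, 0), (1, 1), (0, 1), (-1, 1), (-1, 2)]
Fold 1: move[1]->L => RLLLU INVALID (collision), skipped
Fold 2: move[4]->L => RULLL VALID
Fold 3: move[0]->D => DULLL INVALID (collision), skipped
Fold 4: move[0]->U => UULLL VALID
Fold 5: move[1]->R => URLLL INVALID (collision), skipped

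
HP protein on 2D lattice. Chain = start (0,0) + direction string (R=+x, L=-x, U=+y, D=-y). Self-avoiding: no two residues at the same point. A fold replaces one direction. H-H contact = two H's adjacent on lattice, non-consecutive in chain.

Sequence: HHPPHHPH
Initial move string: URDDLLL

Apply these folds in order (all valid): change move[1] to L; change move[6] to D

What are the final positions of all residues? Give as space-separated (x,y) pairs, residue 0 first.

Initial moves: URDDLLL
Fold: move[1]->L => ULDDLLL (positions: [(0, 0), (0, 1), (-1, 1), (-1, 0), (-1, -1), (-2, -1), (-3, -1), (-4, -1)])
Fold: move[6]->D => ULDDLLD (positions: [(0, 0), (0, 1), (-1, 1), (-1, 0), (-1, -1), (-2, -1), (-3, -1), (-3, -2)])

Answer: (0,0) (0,1) (-1,1) (-1,0) (-1,-1) (-2,-1) (-3,-1) (-3,-2)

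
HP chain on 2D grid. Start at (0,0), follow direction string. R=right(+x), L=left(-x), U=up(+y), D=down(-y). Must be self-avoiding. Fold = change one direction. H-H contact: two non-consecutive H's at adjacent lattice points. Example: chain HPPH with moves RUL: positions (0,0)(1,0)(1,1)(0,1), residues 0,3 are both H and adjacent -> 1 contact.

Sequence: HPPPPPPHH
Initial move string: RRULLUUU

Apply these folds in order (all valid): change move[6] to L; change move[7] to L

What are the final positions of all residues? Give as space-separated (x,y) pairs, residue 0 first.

Answer: (0,0) (1,0) (2,0) (2,1) (1,1) (0,1) (0,2) (-1,2) (-2,2)

Derivation:
Initial moves: RRULLUUU
Fold: move[6]->L => RRULLULU (positions: [(0, 0), (1, 0), (2, 0), (2, 1), (1, 1), (0, 1), (0, 2), (-1, 2), (-1, 3)])
Fold: move[7]->L => RRULLULL (positions: [(0, 0), (1, 0), (2, 0), (2, 1), (1, 1), (0, 1), (0, 2), (-1, 2), (-2, 2)])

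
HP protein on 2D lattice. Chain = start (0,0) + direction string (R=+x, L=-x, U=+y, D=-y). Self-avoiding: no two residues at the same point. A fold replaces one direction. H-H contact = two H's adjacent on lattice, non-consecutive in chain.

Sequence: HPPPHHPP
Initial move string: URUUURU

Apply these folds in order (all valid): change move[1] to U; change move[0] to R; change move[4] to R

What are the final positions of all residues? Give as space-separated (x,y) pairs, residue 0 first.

Initial moves: URUUURU
Fold: move[1]->U => UUUUURU (positions: [(0, 0), (0, 1), (0, 2), (0, 3), (0, 4), (0, 5), (1, 5), (1, 6)])
Fold: move[0]->R => RUUUURU (positions: [(0, 0), (1, 0), (1, 1), (1, 2), (1, 3), (1, 4), (2, 4), (2, 5)])
Fold: move[4]->R => RUUURRU (positions: [(0, 0), (1, 0), (1, 1), (1, 2), (1, 3), (2, 3), (3, 3), (3, 4)])

Answer: (0,0) (1,0) (1,1) (1,2) (1,3) (2,3) (3,3) (3,4)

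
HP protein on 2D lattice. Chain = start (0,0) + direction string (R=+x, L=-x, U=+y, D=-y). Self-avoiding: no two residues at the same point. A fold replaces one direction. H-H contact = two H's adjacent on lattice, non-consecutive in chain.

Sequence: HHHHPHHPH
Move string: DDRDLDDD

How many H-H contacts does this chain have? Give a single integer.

Positions: [(0, 0), (0, -1), (0, -2), (1, -2), (1, -3), (0, -3), (0, -4), (0, -5), (0, -6)]
H-H contact: residue 2 @(0,-2) - residue 5 @(0, -3)

Answer: 1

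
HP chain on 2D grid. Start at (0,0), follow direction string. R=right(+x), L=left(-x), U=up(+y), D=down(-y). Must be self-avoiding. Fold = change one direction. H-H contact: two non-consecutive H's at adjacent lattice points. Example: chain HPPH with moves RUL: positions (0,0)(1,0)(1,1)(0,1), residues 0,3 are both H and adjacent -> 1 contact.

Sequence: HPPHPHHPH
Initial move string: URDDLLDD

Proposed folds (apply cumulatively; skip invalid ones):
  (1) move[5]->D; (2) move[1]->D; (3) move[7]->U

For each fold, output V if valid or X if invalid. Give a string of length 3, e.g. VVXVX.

Answer: VXX

Derivation:
Initial: URDDLLDD -> [(0, 0), (0, 1), (1, 1), (1, 0), (1, -1), (0, -1), (-1, -1), (-1, -2), (-1, -3)]
Fold 1: move[5]->D => URDDLDDD VALID
Fold 2: move[1]->D => UDDDLDDD INVALID (collision), skipped
Fold 3: move[7]->U => URDDLDDU INVALID (collision), skipped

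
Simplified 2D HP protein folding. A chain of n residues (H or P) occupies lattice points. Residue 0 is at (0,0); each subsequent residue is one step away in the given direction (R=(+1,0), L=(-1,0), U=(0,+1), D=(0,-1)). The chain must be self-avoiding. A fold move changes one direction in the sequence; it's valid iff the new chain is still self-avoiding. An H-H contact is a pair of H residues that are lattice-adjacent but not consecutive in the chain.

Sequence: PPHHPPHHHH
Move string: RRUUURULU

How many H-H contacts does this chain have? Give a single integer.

Answer: 0

Derivation:
Positions: [(0, 0), (1, 0), (2, 0), (2, 1), (2, 2), (2, 3), (3, 3), (3, 4), (2, 4), (2, 5)]
No H-H contacts found.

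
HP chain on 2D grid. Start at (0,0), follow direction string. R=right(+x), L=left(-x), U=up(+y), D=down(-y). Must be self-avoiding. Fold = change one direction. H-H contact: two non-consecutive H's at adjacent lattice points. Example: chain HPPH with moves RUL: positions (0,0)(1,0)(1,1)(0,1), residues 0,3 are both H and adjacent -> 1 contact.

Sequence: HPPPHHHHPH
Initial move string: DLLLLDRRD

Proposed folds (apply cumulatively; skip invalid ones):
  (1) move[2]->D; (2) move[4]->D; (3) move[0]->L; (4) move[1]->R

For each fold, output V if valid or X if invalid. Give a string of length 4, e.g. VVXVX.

Initial: DLLLLDRRD -> [(0, 0), (0, -1), (-1, -1), (-2, -1), (-3, -1), (-4, -1), (-4, -2), (-3, -2), (-2, -2), (-2, -3)]
Fold 1: move[2]->D => DLDLLDRRD VALID
Fold 2: move[4]->D => DLDLDDRRD VALID
Fold 3: move[0]->L => LLDLDDRRD VALID
Fold 4: move[1]->R => LRDLDDRRD INVALID (collision), skipped

Answer: VVVX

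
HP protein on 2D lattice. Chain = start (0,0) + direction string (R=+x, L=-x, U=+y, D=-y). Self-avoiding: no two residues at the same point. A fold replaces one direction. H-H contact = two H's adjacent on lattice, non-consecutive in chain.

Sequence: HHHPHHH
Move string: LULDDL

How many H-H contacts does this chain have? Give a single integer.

Positions: [(0, 0), (-1, 0), (-1, 1), (-2, 1), (-2, 0), (-2, -1), (-3, -1)]
H-H contact: residue 1 @(-1,0) - residue 4 @(-2, 0)

Answer: 1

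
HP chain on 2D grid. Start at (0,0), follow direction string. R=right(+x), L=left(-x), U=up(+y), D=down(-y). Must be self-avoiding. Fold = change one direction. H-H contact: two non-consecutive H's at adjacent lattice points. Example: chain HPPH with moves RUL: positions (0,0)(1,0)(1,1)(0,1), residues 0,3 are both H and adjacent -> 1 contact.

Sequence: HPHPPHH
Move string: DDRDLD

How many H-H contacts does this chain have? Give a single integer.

Answer: 1

Derivation:
Positions: [(0, 0), (0, -1), (0, -2), (1, -2), (1, -3), (0, -3), (0, -4)]
H-H contact: residue 2 @(0,-2) - residue 5 @(0, -3)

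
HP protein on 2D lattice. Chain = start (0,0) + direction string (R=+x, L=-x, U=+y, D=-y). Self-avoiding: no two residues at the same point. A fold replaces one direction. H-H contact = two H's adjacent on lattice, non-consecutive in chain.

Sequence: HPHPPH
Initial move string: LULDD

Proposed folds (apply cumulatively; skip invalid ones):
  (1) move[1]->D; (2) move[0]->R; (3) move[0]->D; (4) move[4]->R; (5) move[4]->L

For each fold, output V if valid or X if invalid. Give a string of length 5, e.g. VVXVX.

Initial: LULDD -> [(0, 0), (-1, 0), (-1, 1), (-2, 1), (-2, 0), (-2, -1)]
Fold 1: move[1]->D => LDLDD VALID
Fold 2: move[0]->R => RDLDD VALID
Fold 3: move[0]->D => DDLDD VALID
Fold 4: move[4]->R => DDLDR VALID
Fold 5: move[4]->L => DDLDL VALID

Answer: VVVVV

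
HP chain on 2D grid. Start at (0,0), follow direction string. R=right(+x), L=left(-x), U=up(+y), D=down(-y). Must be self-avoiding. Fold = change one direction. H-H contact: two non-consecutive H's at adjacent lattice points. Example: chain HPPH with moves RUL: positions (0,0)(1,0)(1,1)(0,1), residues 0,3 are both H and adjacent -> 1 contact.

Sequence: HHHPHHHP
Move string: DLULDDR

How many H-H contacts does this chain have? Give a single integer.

Answer: 1

Derivation:
Positions: [(0, 0), (0, -1), (-1, -1), (-1, 0), (-2, 0), (-2, -1), (-2, -2), (-1, -2)]
H-H contact: residue 2 @(-1,-1) - residue 5 @(-2, -1)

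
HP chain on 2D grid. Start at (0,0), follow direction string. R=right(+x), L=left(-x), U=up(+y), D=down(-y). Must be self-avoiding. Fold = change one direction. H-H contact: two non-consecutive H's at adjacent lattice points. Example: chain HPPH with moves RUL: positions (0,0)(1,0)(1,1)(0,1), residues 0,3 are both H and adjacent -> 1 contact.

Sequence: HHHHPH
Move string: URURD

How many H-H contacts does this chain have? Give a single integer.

Answer: 1

Derivation:
Positions: [(0, 0), (0, 1), (1, 1), (1, 2), (2, 2), (2, 1)]
H-H contact: residue 2 @(1,1) - residue 5 @(2, 1)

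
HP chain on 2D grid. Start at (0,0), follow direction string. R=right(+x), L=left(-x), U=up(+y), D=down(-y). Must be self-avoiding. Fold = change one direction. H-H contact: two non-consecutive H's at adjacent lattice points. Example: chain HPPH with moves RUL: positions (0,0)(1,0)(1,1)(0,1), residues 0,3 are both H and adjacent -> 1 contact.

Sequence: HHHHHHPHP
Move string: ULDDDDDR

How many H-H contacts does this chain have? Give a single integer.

Positions: [(0, 0), (0, 1), (-1, 1), (-1, 0), (-1, -1), (-1, -2), (-1, -3), (-1, -4), (0, -4)]
H-H contact: residue 0 @(0,0) - residue 3 @(-1, 0)

Answer: 1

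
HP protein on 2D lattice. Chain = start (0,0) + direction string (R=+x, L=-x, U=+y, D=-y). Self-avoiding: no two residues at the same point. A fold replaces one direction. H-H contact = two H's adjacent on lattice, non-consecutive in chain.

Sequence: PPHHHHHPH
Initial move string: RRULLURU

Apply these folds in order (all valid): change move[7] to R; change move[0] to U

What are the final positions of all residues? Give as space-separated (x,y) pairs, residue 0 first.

Initial moves: RRULLURU
Fold: move[7]->R => RRULLURR (positions: [(0, 0), (1, 0), (2, 0), (2, 1), (1, 1), (0, 1), (0, 2), (1, 2), (2, 2)])
Fold: move[0]->U => URULLURR (positions: [(0, 0), (0, 1), (1, 1), (1, 2), (0, 2), (-1, 2), (-1, 3), (0, 3), (1, 3)])

Answer: (0,0) (0,1) (1,1) (1,2) (0,2) (-1,2) (-1,3) (0,3) (1,3)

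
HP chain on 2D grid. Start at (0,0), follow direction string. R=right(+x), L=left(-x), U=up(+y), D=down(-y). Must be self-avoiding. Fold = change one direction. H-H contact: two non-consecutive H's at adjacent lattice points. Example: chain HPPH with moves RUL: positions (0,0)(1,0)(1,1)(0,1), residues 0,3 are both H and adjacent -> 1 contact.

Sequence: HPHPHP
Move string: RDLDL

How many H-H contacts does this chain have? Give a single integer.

Answer: 0

Derivation:
Positions: [(0, 0), (1, 0), (1, -1), (0, -1), (0, -2), (-1, -2)]
No H-H contacts found.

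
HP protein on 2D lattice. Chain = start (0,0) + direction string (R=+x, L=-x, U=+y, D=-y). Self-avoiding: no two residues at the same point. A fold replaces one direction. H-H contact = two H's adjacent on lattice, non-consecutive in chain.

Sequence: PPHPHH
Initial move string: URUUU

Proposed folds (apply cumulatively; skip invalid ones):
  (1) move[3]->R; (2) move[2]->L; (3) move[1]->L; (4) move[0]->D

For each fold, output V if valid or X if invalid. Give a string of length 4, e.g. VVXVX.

Initial: URUUU -> [(0, 0), (0, 1), (1, 1), (1, 2), (1, 3), (1, 4)]
Fold 1: move[3]->R => URURU VALID
Fold 2: move[2]->L => URLRU INVALID (collision), skipped
Fold 3: move[1]->L => ULURU VALID
Fold 4: move[0]->D => DLURU INVALID (collision), skipped

Answer: VXVX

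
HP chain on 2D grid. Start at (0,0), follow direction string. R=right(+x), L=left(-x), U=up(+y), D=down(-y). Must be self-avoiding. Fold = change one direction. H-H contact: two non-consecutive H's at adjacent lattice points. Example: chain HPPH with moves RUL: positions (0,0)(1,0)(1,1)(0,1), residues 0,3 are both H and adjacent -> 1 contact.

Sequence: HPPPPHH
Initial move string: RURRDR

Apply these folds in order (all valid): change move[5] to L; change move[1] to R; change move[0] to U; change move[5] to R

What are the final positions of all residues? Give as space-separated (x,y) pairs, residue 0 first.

Initial moves: RURRDR
Fold: move[5]->L => RURRDL (positions: [(0, 0), (1, 0), (1, 1), (2, 1), (3, 1), (3, 0), (2, 0)])
Fold: move[1]->R => RRRRDL (positions: [(0, 0), (1, 0), (2, 0), (3, 0), (4, 0), (4, -1), (3, -1)])
Fold: move[0]->U => URRRDL (positions: [(0, 0), (0, 1), (1, 1), (2, 1), (3, 1), (3, 0), (2, 0)])
Fold: move[5]->R => URRRDR (positions: [(0, 0), (0, 1), (1, 1), (2, 1), (3, 1), (3, 0), (4, 0)])

Answer: (0,0) (0,1) (1,1) (2,1) (3,1) (3,0) (4,0)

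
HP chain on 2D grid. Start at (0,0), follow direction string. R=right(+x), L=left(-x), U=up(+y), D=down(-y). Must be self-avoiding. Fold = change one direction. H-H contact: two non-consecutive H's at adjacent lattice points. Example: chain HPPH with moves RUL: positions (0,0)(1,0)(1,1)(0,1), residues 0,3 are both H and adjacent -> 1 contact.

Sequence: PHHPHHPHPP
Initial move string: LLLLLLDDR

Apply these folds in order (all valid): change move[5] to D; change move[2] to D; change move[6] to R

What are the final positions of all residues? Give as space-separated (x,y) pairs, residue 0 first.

Initial moves: LLLLLLDDR
Fold: move[5]->D => LLLLLDDDR (positions: [(0, 0), (-1, 0), (-2, 0), (-3, 0), (-4, 0), (-5, 0), (-5, -1), (-5, -2), (-5, -3), (-4, -3)])
Fold: move[2]->D => LLDLLDDDR (positions: [(0, 0), (-1, 0), (-2, 0), (-2, -1), (-3, -1), (-4, -1), (-4, -2), (-4, -3), (-4, -4), (-3, -4)])
Fold: move[6]->R => LLDLLDRDR (positions: [(0, 0), (-1, 0), (-2, 0), (-2, -1), (-3, -1), (-4, -1), (-4, -2), (-3, -2), (-3, -3), (-2, -3)])

Answer: (0,0) (-1,0) (-2,0) (-2,-1) (-3,-1) (-4,-1) (-4,-2) (-3,-2) (-3,-3) (-2,-3)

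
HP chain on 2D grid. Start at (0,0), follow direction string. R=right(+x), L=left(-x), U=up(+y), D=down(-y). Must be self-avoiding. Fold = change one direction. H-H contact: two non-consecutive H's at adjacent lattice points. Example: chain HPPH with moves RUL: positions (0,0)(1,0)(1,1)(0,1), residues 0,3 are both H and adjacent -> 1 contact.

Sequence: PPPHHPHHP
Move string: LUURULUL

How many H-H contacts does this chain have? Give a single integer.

Positions: [(0, 0), (-1, 0), (-1, 1), (-1, 2), (0, 2), (0, 3), (-1, 3), (-1, 4), (-2, 4)]
H-H contact: residue 3 @(-1,2) - residue 6 @(-1, 3)

Answer: 1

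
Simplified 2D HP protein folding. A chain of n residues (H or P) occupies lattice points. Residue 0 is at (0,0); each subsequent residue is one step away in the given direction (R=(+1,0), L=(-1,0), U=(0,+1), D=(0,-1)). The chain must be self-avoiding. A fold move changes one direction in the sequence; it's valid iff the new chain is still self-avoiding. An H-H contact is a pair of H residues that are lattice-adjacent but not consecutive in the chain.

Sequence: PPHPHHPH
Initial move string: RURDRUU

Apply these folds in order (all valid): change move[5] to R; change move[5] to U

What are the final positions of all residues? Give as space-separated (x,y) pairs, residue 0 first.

Initial moves: RURDRUU
Fold: move[5]->R => RURDRRU (positions: [(0, 0), (1, 0), (1, 1), (2, 1), (2, 0), (3, 0), (4, 0), (4, 1)])
Fold: move[5]->U => RURDRUU (positions: [(0, 0), (1, 0), (1, 1), (2, 1), (2, 0), (3, 0), (3, 1), (3, 2)])

Answer: (0,0) (1,0) (1,1) (2,1) (2,0) (3,0) (3,1) (3,2)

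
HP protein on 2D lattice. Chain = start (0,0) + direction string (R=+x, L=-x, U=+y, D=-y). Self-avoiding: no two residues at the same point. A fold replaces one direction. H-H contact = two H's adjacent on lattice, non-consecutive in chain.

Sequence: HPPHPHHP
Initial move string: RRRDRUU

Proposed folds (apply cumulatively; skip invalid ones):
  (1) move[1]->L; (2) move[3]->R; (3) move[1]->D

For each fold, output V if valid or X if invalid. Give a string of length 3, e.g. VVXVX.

Answer: XVV

Derivation:
Initial: RRRDRUU -> [(0, 0), (1, 0), (2, 0), (3, 0), (3, -1), (4, -1), (4, 0), (4, 1)]
Fold 1: move[1]->L => RLRDRUU INVALID (collision), skipped
Fold 2: move[3]->R => RRRRRUU VALID
Fold 3: move[1]->D => RDRRRUU VALID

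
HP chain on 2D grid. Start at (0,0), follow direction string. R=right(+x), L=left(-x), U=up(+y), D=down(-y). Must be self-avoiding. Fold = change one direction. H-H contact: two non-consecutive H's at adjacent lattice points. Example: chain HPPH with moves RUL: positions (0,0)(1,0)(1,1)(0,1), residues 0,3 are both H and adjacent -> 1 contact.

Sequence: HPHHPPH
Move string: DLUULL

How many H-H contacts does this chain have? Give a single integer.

Answer: 1

Derivation:
Positions: [(0, 0), (0, -1), (-1, -1), (-1, 0), (-1, 1), (-2, 1), (-3, 1)]
H-H contact: residue 0 @(0,0) - residue 3 @(-1, 0)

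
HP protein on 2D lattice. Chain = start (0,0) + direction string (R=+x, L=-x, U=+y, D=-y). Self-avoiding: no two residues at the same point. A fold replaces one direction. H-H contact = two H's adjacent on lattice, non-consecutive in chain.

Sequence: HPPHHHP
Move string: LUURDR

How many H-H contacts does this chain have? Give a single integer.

Positions: [(0, 0), (-1, 0), (-1, 1), (-1, 2), (0, 2), (0, 1), (1, 1)]
H-H contact: residue 0 @(0,0) - residue 5 @(0, 1)

Answer: 1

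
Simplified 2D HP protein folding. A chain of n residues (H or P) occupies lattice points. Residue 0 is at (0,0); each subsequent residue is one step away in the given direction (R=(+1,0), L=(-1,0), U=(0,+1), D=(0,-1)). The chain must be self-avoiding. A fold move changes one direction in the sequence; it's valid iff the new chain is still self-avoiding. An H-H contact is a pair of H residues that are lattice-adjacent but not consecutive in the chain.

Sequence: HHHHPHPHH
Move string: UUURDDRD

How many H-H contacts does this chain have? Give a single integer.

Answer: 1

Derivation:
Positions: [(0, 0), (0, 1), (0, 2), (0, 3), (1, 3), (1, 2), (1, 1), (2, 1), (2, 0)]
H-H contact: residue 2 @(0,2) - residue 5 @(1, 2)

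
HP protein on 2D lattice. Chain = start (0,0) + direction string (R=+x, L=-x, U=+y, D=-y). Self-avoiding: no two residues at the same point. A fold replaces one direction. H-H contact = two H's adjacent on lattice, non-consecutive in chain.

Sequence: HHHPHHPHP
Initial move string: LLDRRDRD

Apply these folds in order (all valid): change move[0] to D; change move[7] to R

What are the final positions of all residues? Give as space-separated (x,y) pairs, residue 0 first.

Answer: (0,0) (0,-1) (-1,-1) (-1,-2) (0,-2) (1,-2) (1,-3) (2,-3) (3,-3)

Derivation:
Initial moves: LLDRRDRD
Fold: move[0]->D => DLDRRDRD (positions: [(0, 0), (0, -1), (-1, -1), (-1, -2), (0, -2), (1, -2), (1, -3), (2, -3), (2, -4)])
Fold: move[7]->R => DLDRRDRR (positions: [(0, 0), (0, -1), (-1, -1), (-1, -2), (0, -2), (1, -2), (1, -3), (2, -3), (3, -3)])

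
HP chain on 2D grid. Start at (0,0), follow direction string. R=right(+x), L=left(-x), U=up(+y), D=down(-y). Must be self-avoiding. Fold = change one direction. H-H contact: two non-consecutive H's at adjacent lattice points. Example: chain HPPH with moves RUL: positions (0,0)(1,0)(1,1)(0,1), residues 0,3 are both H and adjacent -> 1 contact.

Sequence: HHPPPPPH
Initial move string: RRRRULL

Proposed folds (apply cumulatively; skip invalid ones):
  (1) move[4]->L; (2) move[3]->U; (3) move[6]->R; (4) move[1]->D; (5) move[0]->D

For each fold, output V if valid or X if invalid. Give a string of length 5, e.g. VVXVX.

Answer: XVXVX

Derivation:
Initial: RRRRULL -> [(0, 0), (1, 0), (2, 0), (3, 0), (4, 0), (4, 1), (3, 1), (2, 1)]
Fold 1: move[4]->L => RRRRLLL INVALID (collision), skipped
Fold 2: move[3]->U => RRRUULL VALID
Fold 3: move[6]->R => RRRUULR INVALID (collision), skipped
Fold 4: move[1]->D => RDRUULL VALID
Fold 5: move[0]->D => DDRUULL INVALID (collision), skipped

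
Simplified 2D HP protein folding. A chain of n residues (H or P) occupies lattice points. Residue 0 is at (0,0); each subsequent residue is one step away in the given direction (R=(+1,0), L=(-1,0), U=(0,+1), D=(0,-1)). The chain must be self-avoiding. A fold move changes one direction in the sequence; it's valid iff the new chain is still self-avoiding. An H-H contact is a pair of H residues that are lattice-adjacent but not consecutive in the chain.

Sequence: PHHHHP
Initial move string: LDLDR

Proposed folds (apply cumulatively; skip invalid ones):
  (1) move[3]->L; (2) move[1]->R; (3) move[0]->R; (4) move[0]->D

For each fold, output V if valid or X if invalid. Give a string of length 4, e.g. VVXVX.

Initial: LDLDR -> [(0, 0), (-1, 0), (-1, -1), (-2, -1), (-2, -2), (-1, -2)]
Fold 1: move[3]->L => LDLLR INVALID (collision), skipped
Fold 2: move[1]->R => LRLDR INVALID (collision), skipped
Fold 3: move[0]->R => RDLDR VALID
Fold 4: move[0]->D => DDLDR VALID

Answer: XXVV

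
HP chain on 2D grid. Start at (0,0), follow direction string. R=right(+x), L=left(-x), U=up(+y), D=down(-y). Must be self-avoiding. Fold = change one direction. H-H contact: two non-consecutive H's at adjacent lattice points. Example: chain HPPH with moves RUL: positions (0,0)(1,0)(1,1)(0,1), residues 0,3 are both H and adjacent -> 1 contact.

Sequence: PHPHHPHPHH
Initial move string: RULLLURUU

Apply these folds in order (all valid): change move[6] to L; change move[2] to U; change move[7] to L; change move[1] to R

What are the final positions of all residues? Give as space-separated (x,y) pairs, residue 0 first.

Answer: (0,0) (1,0) (2,0) (2,1) (1,1) (0,1) (0,2) (-1,2) (-2,2) (-2,3)

Derivation:
Initial moves: RULLLURUU
Fold: move[6]->L => RULLLULUU (positions: [(0, 0), (1, 0), (1, 1), (0, 1), (-1, 1), (-2, 1), (-2, 2), (-3, 2), (-3, 3), (-3, 4)])
Fold: move[2]->U => RUULLULUU (positions: [(0, 0), (1, 0), (1, 1), (1, 2), (0, 2), (-1, 2), (-1, 3), (-2, 3), (-2, 4), (-2, 5)])
Fold: move[7]->L => RUULLULLU (positions: [(0, 0), (1, 0), (1, 1), (1, 2), (0, 2), (-1, 2), (-1, 3), (-2, 3), (-3, 3), (-3, 4)])
Fold: move[1]->R => RRULLULLU (positions: [(0, 0), (1, 0), (2, 0), (2, 1), (1, 1), (0, 1), (0, 2), (-1, 2), (-2, 2), (-2, 3)])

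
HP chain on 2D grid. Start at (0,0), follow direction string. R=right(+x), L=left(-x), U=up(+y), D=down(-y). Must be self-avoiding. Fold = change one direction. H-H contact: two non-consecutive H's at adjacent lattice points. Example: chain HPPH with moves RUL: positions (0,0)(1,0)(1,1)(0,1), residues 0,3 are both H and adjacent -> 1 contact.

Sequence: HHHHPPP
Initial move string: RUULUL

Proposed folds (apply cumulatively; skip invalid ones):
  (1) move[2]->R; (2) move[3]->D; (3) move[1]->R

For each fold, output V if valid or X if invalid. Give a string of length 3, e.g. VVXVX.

Answer: XXV

Derivation:
Initial: RUULUL -> [(0, 0), (1, 0), (1, 1), (1, 2), (0, 2), (0, 3), (-1, 3)]
Fold 1: move[2]->R => RURLUL INVALID (collision), skipped
Fold 2: move[3]->D => RUUDUL INVALID (collision), skipped
Fold 3: move[1]->R => RRULUL VALID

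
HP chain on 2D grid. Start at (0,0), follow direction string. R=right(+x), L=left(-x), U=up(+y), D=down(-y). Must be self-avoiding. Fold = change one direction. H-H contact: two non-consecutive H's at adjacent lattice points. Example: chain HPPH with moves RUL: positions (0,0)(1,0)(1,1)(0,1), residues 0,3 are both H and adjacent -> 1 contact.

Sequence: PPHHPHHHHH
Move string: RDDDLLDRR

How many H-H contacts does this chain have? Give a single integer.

Answer: 1

Derivation:
Positions: [(0, 0), (1, 0), (1, -1), (1, -2), (1, -3), (0, -3), (-1, -3), (-1, -4), (0, -4), (1, -4)]
H-H contact: residue 5 @(0,-3) - residue 8 @(0, -4)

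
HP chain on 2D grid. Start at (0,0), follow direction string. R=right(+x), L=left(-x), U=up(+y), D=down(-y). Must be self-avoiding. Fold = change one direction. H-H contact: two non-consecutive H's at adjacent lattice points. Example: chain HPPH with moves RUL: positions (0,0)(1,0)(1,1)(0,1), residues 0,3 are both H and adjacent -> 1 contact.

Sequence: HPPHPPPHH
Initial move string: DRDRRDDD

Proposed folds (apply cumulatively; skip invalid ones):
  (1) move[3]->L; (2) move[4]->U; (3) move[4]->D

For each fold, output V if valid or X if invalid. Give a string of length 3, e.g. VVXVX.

Initial: DRDRRDDD -> [(0, 0), (0, -1), (1, -1), (1, -2), (2, -2), (3, -2), (3, -3), (3, -4), (3, -5)]
Fold 1: move[3]->L => DRDLRDDD INVALID (collision), skipped
Fold 2: move[4]->U => DRDRUDDD INVALID (collision), skipped
Fold 3: move[4]->D => DRDRDDDD VALID

Answer: XXV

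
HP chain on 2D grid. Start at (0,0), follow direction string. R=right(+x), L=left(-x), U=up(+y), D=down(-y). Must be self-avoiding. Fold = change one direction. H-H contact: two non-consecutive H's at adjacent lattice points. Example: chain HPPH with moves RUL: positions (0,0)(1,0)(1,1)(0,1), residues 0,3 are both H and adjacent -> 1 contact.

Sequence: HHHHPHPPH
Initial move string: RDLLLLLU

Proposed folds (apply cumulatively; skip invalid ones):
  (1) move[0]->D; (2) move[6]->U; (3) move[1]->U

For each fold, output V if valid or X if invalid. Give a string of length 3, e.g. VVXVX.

Answer: VVX

Derivation:
Initial: RDLLLLLU -> [(0, 0), (1, 0), (1, -1), (0, -1), (-1, -1), (-2, -1), (-3, -1), (-4, -1), (-4, 0)]
Fold 1: move[0]->D => DDLLLLLU VALID
Fold 2: move[6]->U => DDLLLLUU VALID
Fold 3: move[1]->U => DULLLLUU INVALID (collision), skipped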